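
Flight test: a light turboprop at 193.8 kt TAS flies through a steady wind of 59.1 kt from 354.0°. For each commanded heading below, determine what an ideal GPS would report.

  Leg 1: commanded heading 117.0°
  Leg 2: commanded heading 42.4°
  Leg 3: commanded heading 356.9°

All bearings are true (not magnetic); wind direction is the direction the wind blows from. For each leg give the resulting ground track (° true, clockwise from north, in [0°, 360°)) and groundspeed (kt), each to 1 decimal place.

Leg 1: track=129.4°, groundspeed=231.4 kt
Leg 2: track=58.4°, groundspeed=160.8 kt
Leg 3: track=358.2°, groundspeed=134.8 kt

Leg 1: heading 117.0°; drift +12.4° → track 129.4°, groundspeed 231.4 kt
Leg 2: heading 42.4°; drift +16.0° → track 58.4°, groundspeed 160.8 kt
Leg 3: heading 356.9°; drift +1.3° → track 358.2°, groundspeed 134.8 kt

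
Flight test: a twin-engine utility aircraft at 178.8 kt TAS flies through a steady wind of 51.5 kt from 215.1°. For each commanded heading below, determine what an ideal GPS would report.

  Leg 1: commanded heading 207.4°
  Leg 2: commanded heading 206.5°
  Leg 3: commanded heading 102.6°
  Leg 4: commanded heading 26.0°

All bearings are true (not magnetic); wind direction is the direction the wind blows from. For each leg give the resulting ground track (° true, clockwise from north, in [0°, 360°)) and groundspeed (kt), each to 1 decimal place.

Leg 1: track=204.3°, groundspeed=128.0 kt
Leg 2: track=203.1°, groundspeed=128.1 kt
Leg 3: track=89.1°, groundspeed=204.1 kt
Leg 4: track=28.0°, groundspeed=229.8 kt

Leg 1: heading 207.4°; drift -3.1° → track 204.3°, groundspeed 128.0 kt
Leg 2: heading 206.5°; drift -3.4° → track 203.1°, groundspeed 128.1 kt
Leg 3: heading 102.6°; drift -13.5° → track 89.1°, groundspeed 204.1 kt
Leg 4: heading 26.0°; drift +2.0° → track 28.0°, groundspeed 229.8 kt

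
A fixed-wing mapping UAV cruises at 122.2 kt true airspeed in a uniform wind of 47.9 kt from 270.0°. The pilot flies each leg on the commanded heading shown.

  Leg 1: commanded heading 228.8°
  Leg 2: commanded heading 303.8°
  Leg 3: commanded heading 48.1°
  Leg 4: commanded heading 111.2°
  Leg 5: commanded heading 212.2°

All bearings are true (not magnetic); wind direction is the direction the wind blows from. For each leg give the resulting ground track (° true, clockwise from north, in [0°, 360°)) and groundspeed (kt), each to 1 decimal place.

Leg 1: heading 228.8°; drift -20.1° → track 208.7°, groundspeed 91.8 kt
Leg 2: heading 303.8°; drift +17.9° → track 321.7°, groundspeed 86.6 kt
Leg 3: heading 48.1°; drift +11.5° → track 59.6°, groundspeed 161.1 kt
Leg 4: heading 111.2°; drift -5.9° → track 105.3°, groundspeed 167.8 kt
Leg 5: heading 212.2°; drift -22.7° → track 189.5°, groundspeed 104.8 kt

Leg 1: track=208.7°, groundspeed=91.8 kt
Leg 2: track=321.7°, groundspeed=86.6 kt
Leg 3: track=59.6°, groundspeed=161.1 kt
Leg 4: track=105.3°, groundspeed=167.8 kt
Leg 5: track=189.5°, groundspeed=104.8 kt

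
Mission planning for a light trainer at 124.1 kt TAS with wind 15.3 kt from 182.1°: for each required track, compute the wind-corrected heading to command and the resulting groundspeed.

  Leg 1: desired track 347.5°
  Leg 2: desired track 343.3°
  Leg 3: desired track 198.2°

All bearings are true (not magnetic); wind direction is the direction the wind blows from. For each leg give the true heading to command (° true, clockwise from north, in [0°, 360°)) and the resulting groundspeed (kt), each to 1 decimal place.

Leg 1: heading=345.7°, groundspeed=138.8 kt
Leg 2: heading=341.0°, groundspeed=138.5 kt
Leg 3: heading=196.2°, groundspeed=109.3 kt

Leg 1: desired track 347.5°; wind correction -1.8° → command heading 345.7°, groundspeed 138.8 kt
Leg 2: desired track 343.3°; wind correction -2.3° → command heading 341.0°, groundspeed 138.5 kt
Leg 3: desired track 198.2°; wind correction -2.0° → command heading 196.2°, groundspeed 109.3 kt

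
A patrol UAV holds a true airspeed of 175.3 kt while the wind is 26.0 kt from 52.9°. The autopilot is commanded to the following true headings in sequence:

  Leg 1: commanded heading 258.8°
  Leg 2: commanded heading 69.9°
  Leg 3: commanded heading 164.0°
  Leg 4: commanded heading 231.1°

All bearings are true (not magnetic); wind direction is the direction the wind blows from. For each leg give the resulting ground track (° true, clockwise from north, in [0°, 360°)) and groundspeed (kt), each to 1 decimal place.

Leg 1: track=255.5°, groundspeed=199.0 kt
Leg 2: track=72.8°, groundspeed=150.6 kt
Leg 3: track=171.5°, groundspeed=186.2 kt
Leg 4: track=231.3°, groundspeed=201.3 kt

Leg 1: heading 258.8°; drift -3.3° → track 255.5°, groundspeed 199.0 kt
Leg 2: heading 69.9°; drift +2.9° → track 72.8°, groundspeed 150.6 kt
Leg 3: heading 164.0°; drift +7.5° → track 171.5°, groundspeed 186.2 kt
Leg 4: heading 231.1°; drift +0.2° → track 231.3°, groundspeed 201.3 kt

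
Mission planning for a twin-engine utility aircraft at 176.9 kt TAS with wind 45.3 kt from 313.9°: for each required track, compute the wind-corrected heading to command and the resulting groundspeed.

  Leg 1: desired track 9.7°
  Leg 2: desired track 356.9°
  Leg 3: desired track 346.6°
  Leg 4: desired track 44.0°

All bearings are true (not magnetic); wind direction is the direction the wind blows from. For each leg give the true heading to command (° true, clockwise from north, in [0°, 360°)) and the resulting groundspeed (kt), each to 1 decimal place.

Leg 1: desired track 9.7°; wind correction -12.2° → command heading 357.5°, groundspeed 147.4 kt
Leg 2: desired track 356.9°; wind correction -10.1° → command heading 346.8°, groundspeed 141.1 kt
Leg 3: desired track 346.6°; wind correction -8.0° → command heading 338.6°, groundspeed 137.1 kt
Leg 4: desired track 44.0°; wind correction -14.8° → command heading 29.2°, groundspeed 171.1 kt

Leg 1: heading=357.5°, groundspeed=147.4 kt
Leg 2: heading=346.8°, groundspeed=141.1 kt
Leg 3: heading=338.6°, groundspeed=137.1 kt
Leg 4: heading=29.2°, groundspeed=171.1 kt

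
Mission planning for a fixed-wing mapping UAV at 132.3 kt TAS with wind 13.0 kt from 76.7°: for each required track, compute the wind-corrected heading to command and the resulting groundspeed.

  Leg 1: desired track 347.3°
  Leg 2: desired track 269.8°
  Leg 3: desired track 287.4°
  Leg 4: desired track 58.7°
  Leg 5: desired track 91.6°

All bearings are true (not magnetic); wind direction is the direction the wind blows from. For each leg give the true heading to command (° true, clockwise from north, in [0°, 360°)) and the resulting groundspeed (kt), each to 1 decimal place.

Leg 1: heading=352.9°, groundspeed=131.5 kt
Leg 2: heading=271.1°, groundspeed=144.9 kt
Leg 3: heading=290.3°, groundspeed=143.3 kt
Leg 4: heading=60.4°, groundspeed=119.9 kt
Leg 5: heading=90.2°, groundspeed=119.7 kt

Leg 1: desired track 347.3°; wind correction +5.6° → command heading 352.9°, groundspeed 131.5 kt
Leg 2: desired track 269.8°; wind correction +1.3° → command heading 271.1°, groundspeed 144.9 kt
Leg 3: desired track 287.4°; wind correction +2.9° → command heading 290.3°, groundspeed 143.3 kt
Leg 4: desired track 58.7°; wind correction +1.7° → command heading 60.4°, groundspeed 119.9 kt
Leg 5: desired track 91.6°; wind correction -1.4° → command heading 90.2°, groundspeed 119.7 kt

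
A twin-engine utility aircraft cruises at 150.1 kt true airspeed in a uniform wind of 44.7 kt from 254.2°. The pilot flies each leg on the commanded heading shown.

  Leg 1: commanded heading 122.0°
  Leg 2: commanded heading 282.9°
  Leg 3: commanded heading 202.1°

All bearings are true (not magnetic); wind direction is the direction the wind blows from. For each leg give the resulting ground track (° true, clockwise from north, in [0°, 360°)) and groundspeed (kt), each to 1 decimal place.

Leg 1: heading 122.0°; drift -10.4° → track 111.6°, groundspeed 183.1 kt
Leg 2: heading 282.9°; drift +11.0° → track 293.9°, groundspeed 113.0 kt
Leg 3: heading 202.1°; drift -16.0° → track 186.1°, groundspeed 127.6 kt

Leg 1: track=111.6°, groundspeed=183.1 kt
Leg 2: track=293.9°, groundspeed=113.0 kt
Leg 3: track=186.1°, groundspeed=127.6 kt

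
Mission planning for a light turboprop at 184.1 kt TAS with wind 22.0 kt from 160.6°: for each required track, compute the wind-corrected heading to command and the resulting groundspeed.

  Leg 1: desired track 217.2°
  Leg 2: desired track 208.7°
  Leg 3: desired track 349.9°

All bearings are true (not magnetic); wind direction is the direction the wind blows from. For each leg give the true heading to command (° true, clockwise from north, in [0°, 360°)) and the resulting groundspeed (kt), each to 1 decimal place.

Leg 1: desired track 217.2°; wind correction -5.7° → command heading 211.5°, groundspeed 171.1 kt
Leg 2: desired track 208.7°; wind correction -5.1° → command heading 203.6°, groundspeed 168.7 kt
Leg 3: desired track 349.9°; wind correction +1.1° → command heading 351.0°, groundspeed 205.8 kt

Leg 1: heading=211.5°, groundspeed=171.1 kt
Leg 2: heading=203.6°, groundspeed=168.7 kt
Leg 3: heading=351.0°, groundspeed=205.8 kt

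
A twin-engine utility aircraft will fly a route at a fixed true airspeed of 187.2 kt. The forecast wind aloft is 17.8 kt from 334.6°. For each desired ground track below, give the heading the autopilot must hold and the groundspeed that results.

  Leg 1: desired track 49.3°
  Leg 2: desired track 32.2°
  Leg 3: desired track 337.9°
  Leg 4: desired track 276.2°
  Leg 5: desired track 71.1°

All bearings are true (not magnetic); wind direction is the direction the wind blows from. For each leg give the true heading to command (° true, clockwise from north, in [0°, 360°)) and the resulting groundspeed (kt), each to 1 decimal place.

Leg 1: desired track 49.3°; wind correction -5.3° → command heading 44.0°, groundspeed 181.7 kt
Leg 2: desired track 32.2°; wind correction -4.6° → command heading 27.6°, groundspeed 177.1 kt
Leg 3: desired track 337.9°; wind correction -0.3° → command heading 337.6°, groundspeed 169.4 kt
Leg 4: desired track 276.2°; wind correction +4.6° → command heading 280.8°, groundspeed 177.3 kt
Leg 5: desired track 71.1°; wind correction -5.4° → command heading 65.7°, groundspeed 188.4 kt

Leg 1: heading=44.0°, groundspeed=181.7 kt
Leg 2: heading=27.6°, groundspeed=177.1 kt
Leg 3: heading=337.6°, groundspeed=169.4 kt
Leg 4: heading=280.8°, groundspeed=177.3 kt
Leg 5: heading=65.7°, groundspeed=188.4 kt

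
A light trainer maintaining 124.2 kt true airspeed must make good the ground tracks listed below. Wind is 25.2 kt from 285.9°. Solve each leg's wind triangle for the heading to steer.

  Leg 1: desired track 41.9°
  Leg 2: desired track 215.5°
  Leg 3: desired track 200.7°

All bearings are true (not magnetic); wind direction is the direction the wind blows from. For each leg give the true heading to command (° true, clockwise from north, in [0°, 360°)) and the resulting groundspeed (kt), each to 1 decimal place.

Leg 1: desired track 41.9°; wind correction -10.5° → command heading 31.4°, groundspeed 133.2 kt
Leg 2: desired track 215.5°; wind correction +11.0° → command heading 226.5°, groundspeed 113.5 kt
Leg 3: desired track 200.7°; wind correction +11.7° → command heading 212.4°, groundspeed 119.5 kt

Leg 1: heading=31.4°, groundspeed=133.2 kt
Leg 2: heading=226.5°, groundspeed=113.5 kt
Leg 3: heading=212.4°, groundspeed=119.5 kt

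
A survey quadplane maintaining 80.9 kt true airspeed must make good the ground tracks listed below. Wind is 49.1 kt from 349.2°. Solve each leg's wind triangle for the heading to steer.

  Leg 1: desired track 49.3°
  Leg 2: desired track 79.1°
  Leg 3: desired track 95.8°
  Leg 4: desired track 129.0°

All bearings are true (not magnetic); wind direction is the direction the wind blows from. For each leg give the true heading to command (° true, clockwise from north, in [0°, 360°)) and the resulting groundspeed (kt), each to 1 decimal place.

Leg 1: desired track 49.3°; wind correction -31.7° → command heading 17.6°, groundspeed 44.3 kt
Leg 2: desired track 79.1°; wind correction -37.4° → command heading 41.7°, groundspeed 64.2 kt
Leg 3: desired track 95.8°; wind correction -35.6° → command heading 60.2°, groundspeed 79.8 kt
Leg 4: desired track 129.0°; wind correction -23.1° → command heading 105.9°, groundspeed 111.9 kt

Leg 1: heading=17.6°, groundspeed=44.3 kt
Leg 2: heading=41.7°, groundspeed=64.2 kt
Leg 3: heading=60.2°, groundspeed=79.8 kt
Leg 4: heading=105.9°, groundspeed=111.9 kt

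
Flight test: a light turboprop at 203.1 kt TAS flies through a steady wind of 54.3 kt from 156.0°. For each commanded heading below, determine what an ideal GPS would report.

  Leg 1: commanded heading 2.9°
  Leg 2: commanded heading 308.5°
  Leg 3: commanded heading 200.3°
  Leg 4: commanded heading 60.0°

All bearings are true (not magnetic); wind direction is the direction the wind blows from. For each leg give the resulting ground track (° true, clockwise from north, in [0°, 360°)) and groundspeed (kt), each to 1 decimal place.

Leg 1: heading 2.9°; drift -5.6° → track 357.3°, groundspeed 252.7 kt
Leg 2: heading 308.5°; drift +5.7° → track 314.2°, groundspeed 252.5 kt
Leg 3: heading 200.3°; drift +13.0° → track 213.3°, groundspeed 168.6 kt
Leg 4: heading 60.0°; drift -14.5° → track 45.5°, groundspeed 215.6 kt

Leg 1: track=357.3°, groundspeed=252.7 kt
Leg 2: track=314.2°, groundspeed=252.5 kt
Leg 3: track=213.3°, groundspeed=168.6 kt
Leg 4: track=45.5°, groundspeed=215.6 kt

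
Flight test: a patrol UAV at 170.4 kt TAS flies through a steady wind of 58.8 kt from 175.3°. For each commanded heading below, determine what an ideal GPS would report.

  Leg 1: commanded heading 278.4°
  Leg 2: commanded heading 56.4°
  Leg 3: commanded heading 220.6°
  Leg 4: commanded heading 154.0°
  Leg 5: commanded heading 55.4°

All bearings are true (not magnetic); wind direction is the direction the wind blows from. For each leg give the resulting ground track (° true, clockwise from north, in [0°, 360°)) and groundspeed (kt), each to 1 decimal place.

Leg 1: track=295.7°, groundspeed=192.4 kt
Leg 2: track=41.9°, groundspeed=205.4 kt
Leg 3: track=238.5°, groundspeed=135.6 kt
Leg 4: track=143.5°, groundspeed=117.6 kt
Leg 5: track=41.1°, groundspeed=206.1 kt

Leg 1: heading 278.4°; drift +17.3° → track 295.7°, groundspeed 192.4 kt
Leg 2: heading 56.4°; drift -14.5° → track 41.9°, groundspeed 205.4 kt
Leg 3: heading 220.6°; drift +17.9° → track 238.5°, groundspeed 135.6 kt
Leg 4: heading 154.0°; drift -10.5° → track 143.5°, groundspeed 117.6 kt
Leg 5: heading 55.4°; drift -14.3° → track 41.1°, groundspeed 206.1 kt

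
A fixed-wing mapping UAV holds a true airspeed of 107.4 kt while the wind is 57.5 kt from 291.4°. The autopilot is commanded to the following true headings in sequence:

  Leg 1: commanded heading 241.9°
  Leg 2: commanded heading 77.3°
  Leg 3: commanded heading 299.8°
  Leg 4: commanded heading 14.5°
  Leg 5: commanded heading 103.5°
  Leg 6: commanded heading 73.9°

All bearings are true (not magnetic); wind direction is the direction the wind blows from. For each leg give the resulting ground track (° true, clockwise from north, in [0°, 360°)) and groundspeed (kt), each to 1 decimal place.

Leg 1: track=209.9°, groundspeed=82.6 kt
Leg 2: track=89.0°, groundspeed=158.3 kt
Leg 3: track=309.2°, groundspeed=51.2 kt
Leg 4: track=44.1°, groundspeed=115.6 kt
Leg 5: track=106.3°, groundspeed=164.5 kt
Leg 6: track=86.8°, groundspeed=157.0 kt

Leg 1: heading 241.9°; drift -32.0° → track 209.9°, groundspeed 82.6 kt
Leg 2: heading 77.3°; drift +11.7° → track 89.0°, groundspeed 158.3 kt
Leg 3: heading 299.8°; drift +9.4° → track 309.2°, groundspeed 51.2 kt
Leg 4: heading 14.5°; drift +29.6° → track 44.1°, groundspeed 115.6 kt
Leg 5: heading 103.5°; drift +2.8° → track 106.3°, groundspeed 164.5 kt
Leg 6: heading 73.9°; drift +12.9° → track 86.8°, groundspeed 157.0 kt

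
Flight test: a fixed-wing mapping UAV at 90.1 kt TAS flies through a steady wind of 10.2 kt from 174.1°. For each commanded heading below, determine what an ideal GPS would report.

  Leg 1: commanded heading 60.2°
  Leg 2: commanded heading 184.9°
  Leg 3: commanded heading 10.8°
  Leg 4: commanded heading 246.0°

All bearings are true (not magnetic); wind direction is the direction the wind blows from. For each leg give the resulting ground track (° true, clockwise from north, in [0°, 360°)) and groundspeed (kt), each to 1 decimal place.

Leg 1: track=54.5°, groundspeed=94.7 kt
Leg 2: track=186.3°, groundspeed=80.1 kt
Leg 3: track=9.1°, groundspeed=99.9 kt
Leg 4: track=252.4°, groundspeed=87.5 kt

Leg 1: heading 60.2°; drift -5.7° → track 54.5°, groundspeed 94.7 kt
Leg 2: heading 184.9°; drift +1.4° → track 186.3°, groundspeed 80.1 kt
Leg 3: heading 10.8°; drift -1.7° → track 9.1°, groundspeed 99.9 kt
Leg 4: heading 246.0°; drift +6.4° → track 252.4°, groundspeed 87.5 kt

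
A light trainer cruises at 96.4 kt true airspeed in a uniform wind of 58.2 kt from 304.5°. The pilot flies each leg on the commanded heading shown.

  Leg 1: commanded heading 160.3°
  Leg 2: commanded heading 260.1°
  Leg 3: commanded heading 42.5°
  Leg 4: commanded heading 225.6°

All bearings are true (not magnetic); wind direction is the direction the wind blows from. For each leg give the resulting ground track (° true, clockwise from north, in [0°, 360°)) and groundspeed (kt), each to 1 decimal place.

Leg 1: heading 160.3°; drift -13.3° → track 147.0°, groundspeed 147.6 kt
Leg 2: heading 260.1°; drift -36.6° → track 223.5°, groundspeed 68.3 kt
Leg 3: heading 42.5°; drift +28.9° → track 71.4°, groundspeed 119.3 kt
Leg 4: heading 225.6°; drift -33.8° → track 191.8°, groundspeed 102.6 kt

Leg 1: track=147.0°, groundspeed=147.6 kt
Leg 2: track=223.5°, groundspeed=68.3 kt
Leg 3: track=71.4°, groundspeed=119.3 kt
Leg 4: track=191.8°, groundspeed=102.6 kt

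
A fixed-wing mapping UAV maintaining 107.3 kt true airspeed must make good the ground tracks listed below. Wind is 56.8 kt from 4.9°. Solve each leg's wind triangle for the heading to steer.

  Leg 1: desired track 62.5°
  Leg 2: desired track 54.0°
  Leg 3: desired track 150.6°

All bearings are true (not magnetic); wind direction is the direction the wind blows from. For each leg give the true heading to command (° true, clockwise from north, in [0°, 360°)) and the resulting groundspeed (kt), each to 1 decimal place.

Leg 1: desired track 62.5°; wind correction -26.5° → command heading 36.0°, groundspeed 65.6 kt
Leg 2: desired track 54.0°; wind correction -23.6° → command heading 30.4°, groundspeed 61.1 kt
Leg 3: desired track 150.6°; wind correction -17.4° → command heading 133.2°, groundspeed 149.3 kt

Leg 1: heading=36.0°, groundspeed=65.6 kt
Leg 2: heading=30.4°, groundspeed=61.1 kt
Leg 3: heading=133.2°, groundspeed=149.3 kt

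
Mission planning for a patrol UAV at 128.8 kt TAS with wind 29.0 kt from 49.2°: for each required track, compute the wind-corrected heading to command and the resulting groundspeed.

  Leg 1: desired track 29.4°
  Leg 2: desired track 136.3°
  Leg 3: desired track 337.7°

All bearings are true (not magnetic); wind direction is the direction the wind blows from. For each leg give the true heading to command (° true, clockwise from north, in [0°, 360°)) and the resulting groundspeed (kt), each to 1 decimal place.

Leg 1: desired track 29.4°; wind correction +4.4° → command heading 33.8°, groundspeed 101.1 kt
Leg 2: desired track 136.3°; wind correction -13.0° → command heading 123.3°, groundspeed 124.0 kt
Leg 3: desired track 337.7°; wind correction +12.3° → command heading 350.0°, groundspeed 116.6 kt

Leg 1: heading=33.8°, groundspeed=101.1 kt
Leg 2: heading=123.3°, groundspeed=124.0 kt
Leg 3: heading=350.0°, groundspeed=116.6 kt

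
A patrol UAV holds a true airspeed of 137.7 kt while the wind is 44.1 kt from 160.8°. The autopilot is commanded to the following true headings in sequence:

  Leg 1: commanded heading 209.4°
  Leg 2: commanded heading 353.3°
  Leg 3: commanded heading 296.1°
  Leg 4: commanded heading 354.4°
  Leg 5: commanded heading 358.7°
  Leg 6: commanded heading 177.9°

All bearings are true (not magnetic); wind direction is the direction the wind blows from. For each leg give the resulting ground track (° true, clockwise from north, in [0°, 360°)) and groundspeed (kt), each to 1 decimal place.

Leg 1: heading 209.4°; drift +17.0° → track 226.4°, groundspeed 113.5 kt
Leg 2: heading 353.3°; drift -3.0° → track 350.3°, groundspeed 181.0 kt
Leg 3: heading 296.1°; drift +10.4° → track 306.5°, groundspeed 171.9 kt
Leg 4: heading 354.4°; drift -3.3° → track 351.1°, groundspeed 180.9 kt
Leg 5: heading 358.7°; drift -4.3° → track 354.4°, groundspeed 180.2 kt
Leg 6: heading 177.9°; drift +7.7° → track 185.6°, groundspeed 96.4 kt

Leg 1: track=226.4°, groundspeed=113.5 kt
Leg 2: track=350.3°, groundspeed=181.0 kt
Leg 3: track=306.5°, groundspeed=171.9 kt
Leg 4: track=351.1°, groundspeed=180.9 kt
Leg 5: track=354.4°, groundspeed=180.2 kt
Leg 6: track=185.6°, groundspeed=96.4 kt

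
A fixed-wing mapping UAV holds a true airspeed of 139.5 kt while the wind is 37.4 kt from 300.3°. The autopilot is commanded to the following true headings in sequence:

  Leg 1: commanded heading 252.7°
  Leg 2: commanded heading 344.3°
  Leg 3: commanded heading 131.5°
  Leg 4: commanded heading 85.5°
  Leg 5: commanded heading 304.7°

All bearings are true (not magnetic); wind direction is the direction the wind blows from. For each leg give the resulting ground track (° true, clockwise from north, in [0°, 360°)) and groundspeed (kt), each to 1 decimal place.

Leg 1: track=239.1°, groundspeed=117.6 kt
Leg 2: track=357.3°, groundspeed=115.6 kt
Leg 3: track=129.1°, groundspeed=176.3 kt
Leg 4: track=92.6°, groundspeed=171.5 kt
Leg 5: track=306.3°, groundspeed=102.3 kt

Leg 1: heading 252.7°; drift -13.6° → track 239.1°, groundspeed 117.6 kt
Leg 2: heading 344.3°; drift +13.0° → track 357.3°, groundspeed 115.6 kt
Leg 3: heading 131.5°; drift -2.4° → track 129.1°, groundspeed 176.3 kt
Leg 4: heading 85.5°; drift +7.1° → track 92.6°, groundspeed 171.5 kt
Leg 5: heading 304.7°; drift +1.6° → track 306.3°, groundspeed 102.3 kt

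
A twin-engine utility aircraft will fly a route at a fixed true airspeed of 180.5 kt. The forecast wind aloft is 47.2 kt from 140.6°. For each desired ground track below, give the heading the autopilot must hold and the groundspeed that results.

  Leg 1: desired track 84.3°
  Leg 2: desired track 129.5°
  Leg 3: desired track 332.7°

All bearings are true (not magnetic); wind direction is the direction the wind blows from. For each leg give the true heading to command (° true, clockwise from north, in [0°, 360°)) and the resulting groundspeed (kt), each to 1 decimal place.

Leg 1: desired track 84.3°; wind correction +12.6° → command heading 96.9°, groundspeed 150.0 kt
Leg 2: desired track 129.5°; wind correction +2.9° → command heading 132.4°, groundspeed 134.0 kt
Leg 3: desired track 332.7°; wind correction +3.1° → command heading 335.8°, groundspeed 226.4 kt

Leg 1: heading=96.9°, groundspeed=150.0 kt
Leg 2: heading=132.4°, groundspeed=134.0 kt
Leg 3: heading=335.8°, groundspeed=226.4 kt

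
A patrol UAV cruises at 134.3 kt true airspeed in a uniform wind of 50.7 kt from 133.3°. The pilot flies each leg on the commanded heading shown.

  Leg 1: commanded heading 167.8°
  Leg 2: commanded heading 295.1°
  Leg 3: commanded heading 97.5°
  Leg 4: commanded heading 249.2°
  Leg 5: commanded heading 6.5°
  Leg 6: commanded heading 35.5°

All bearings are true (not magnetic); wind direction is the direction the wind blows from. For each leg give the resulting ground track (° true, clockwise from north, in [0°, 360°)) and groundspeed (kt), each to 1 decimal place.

Leg 1: heading 167.8°; drift +17.2° → track 185.0°, groundspeed 96.9 kt
Leg 2: heading 295.1°; drift +5.0° → track 300.1°, groundspeed 183.1 kt
Leg 3: heading 97.5°; drift -17.7° → track 79.8°, groundspeed 97.8 kt
Leg 4: heading 249.2°; drift +16.3° → track 265.5°, groundspeed 163.0 kt
Leg 5: heading 6.5°; drift -13.8° → track 352.7°, groundspeed 169.6 kt
Leg 6: heading 35.5°; drift -19.6° → track 15.9°, groundspeed 149.9 kt

Leg 1: track=185.0°, groundspeed=96.9 kt
Leg 2: track=300.1°, groundspeed=183.1 kt
Leg 3: track=79.8°, groundspeed=97.8 kt
Leg 4: track=265.5°, groundspeed=163.0 kt
Leg 5: track=352.7°, groundspeed=169.6 kt
Leg 6: track=15.9°, groundspeed=149.9 kt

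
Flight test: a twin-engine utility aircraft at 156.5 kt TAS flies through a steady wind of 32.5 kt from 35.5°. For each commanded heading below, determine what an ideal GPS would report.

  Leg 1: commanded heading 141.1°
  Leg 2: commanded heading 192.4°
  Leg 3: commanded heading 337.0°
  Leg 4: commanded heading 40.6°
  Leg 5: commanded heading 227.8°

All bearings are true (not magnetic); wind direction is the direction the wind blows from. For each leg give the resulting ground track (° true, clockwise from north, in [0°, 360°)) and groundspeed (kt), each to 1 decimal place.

Leg 1: track=151.8°, groundspeed=168.2 kt
Leg 2: track=196.3°, groundspeed=186.8 kt
Leg 3: track=325.8°, groundspeed=142.2 kt
Leg 4: track=41.9°, groundspeed=124.2 kt
Leg 5: track=225.7°, groundspeed=188.4 kt

Leg 1: heading 141.1°; drift +10.7° → track 151.8°, groundspeed 168.2 kt
Leg 2: heading 192.4°; drift +3.9° → track 196.3°, groundspeed 186.8 kt
Leg 3: heading 337.0°; drift -11.2° → track 325.8°, groundspeed 142.2 kt
Leg 4: heading 40.6°; drift +1.3° → track 41.9°, groundspeed 124.2 kt
Leg 5: heading 227.8°; drift -2.1° → track 225.7°, groundspeed 188.4 kt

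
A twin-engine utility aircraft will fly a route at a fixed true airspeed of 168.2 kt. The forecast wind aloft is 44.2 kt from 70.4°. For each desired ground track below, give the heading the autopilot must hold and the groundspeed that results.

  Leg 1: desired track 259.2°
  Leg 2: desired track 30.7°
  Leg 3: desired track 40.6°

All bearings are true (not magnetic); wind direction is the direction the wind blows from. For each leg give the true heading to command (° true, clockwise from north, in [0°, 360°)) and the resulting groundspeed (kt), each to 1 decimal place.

Leg 1: desired track 259.2°; wind correction +2.3° → command heading 261.5°, groundspeed 211.7 kt
Leg 2: desired track 30.7°; wind correction +9.7° → command heading 40.4°, groundspeed 131.8 kt
Leg 3: desired track 40.6°; wind correction +7.5° → command heading 48.1°, groundspeed 128.4 kt

Leg 1: heading=261.5°, groundspeed=211.7 kt
Leg 2: heading=40.4°, groundspeed=131.8 kt
Leg 3: heading=48.1°, groundspeed=128.4 kt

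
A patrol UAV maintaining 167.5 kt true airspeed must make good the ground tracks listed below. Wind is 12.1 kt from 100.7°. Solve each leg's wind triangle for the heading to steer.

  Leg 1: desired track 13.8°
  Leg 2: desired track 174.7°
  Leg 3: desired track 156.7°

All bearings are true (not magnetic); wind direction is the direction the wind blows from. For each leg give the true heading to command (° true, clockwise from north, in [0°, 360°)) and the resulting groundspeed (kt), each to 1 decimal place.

Leg 1: heading=17.9°, groundspeed=166.4 kt
Leg 2: heading=170.7°, groundspeed=163.8 kt
Leg 3: heading=153.3°, groundspeed=160.4 kt

Leg 1: desired track 13.8°; wind correction +4.1° → command heading 17.9°, groundspeed 166.4 kt
Leg 2: desired track 174.7°; wind correction -4.0° → command heading 170.7°, groundspeed 163.8 kt
Leg 3: desired track 156.7°; wind correction -3.4° → command heading 153.3°, groundspeed 160.4 kt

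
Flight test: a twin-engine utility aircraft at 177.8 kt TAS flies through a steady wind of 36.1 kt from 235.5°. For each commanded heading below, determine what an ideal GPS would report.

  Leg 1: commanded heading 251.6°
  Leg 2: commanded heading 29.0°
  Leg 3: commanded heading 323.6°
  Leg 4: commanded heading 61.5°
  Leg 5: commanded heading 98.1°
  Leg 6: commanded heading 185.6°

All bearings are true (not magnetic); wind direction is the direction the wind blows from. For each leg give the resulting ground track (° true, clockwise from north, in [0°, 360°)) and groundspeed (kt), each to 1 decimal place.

Leg 1: heading 251.6°; drift +4.0° → track 255.6°, groundspeed 143.5 kt
Leg 2: heading 29.0°; drift +4.4° → track 33.4°, groundspeed 210.7 kt
Leg 3: heading 323.6°; drift +11.5° → track 335.1°, groundspeed 180.3 kt
Leg 4: heading 61.5°; drift -1.0° → track 60.5°, groundspeed 213.7 kt
Leg 5: heading 98.1°; drift -6.8° → track 91.3°, groundspeed 205.8 kt
Leg 6: heading 185.6°; drift -10.1° → track 175.5°, groundspeed 157.0 kt

Leg 1: track=255.6°, groundspeed=143.5 kt
Leg 2: track=33.4°, groundspeed=210.7 kt
Leg 3: track=335.1°, groundspeed=180.3 kt
Leg 4: track=60.5°, groundspeed=213.7 kt
Leg 5: track=91.3°, groundspeed=205.8 kt
Leg 6: track=175.5°, groundspeed=157.0 kt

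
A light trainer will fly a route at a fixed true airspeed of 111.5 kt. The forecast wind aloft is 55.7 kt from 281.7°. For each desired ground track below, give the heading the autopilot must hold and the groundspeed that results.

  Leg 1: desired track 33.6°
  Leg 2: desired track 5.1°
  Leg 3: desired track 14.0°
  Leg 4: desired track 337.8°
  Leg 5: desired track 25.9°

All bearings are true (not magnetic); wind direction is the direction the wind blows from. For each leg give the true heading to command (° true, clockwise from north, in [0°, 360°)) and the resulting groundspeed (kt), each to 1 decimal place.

Leg 1: heading=6.0°, groundspeed=119.6 kt
Leg 2: heading=335.3°, groundspeed=90.4 kt
Leg 3: heading=344.1°, groundspeed=98.9 kt
Leg 4: heading=313.3°, groundspeed=70.4 kt
Leg 5: heading=356.9°, groundspeed=111.2 kt

Leg 1: desired track 33.6°; wind correction -27.6° → command heading 6.0°, groundspeed 119.6 kt
Leg 2: desired track 5.1°; wind correction -29.8° → command heading 335.3°, groundspeed 90.4 kt
Leg 3: desired track 14.0°; wind correction -29.9° → command heading 344.1°, groundspeed 98.9 kt
Leg 4: desired track 337.8°; wind correction -24.5° → command heading 313.3°, groundspeed 70.4 kt
Leg 5: desired track 25.9°; wind correction -29.0° → command heading 356.9°, groundspeed 111.2 kt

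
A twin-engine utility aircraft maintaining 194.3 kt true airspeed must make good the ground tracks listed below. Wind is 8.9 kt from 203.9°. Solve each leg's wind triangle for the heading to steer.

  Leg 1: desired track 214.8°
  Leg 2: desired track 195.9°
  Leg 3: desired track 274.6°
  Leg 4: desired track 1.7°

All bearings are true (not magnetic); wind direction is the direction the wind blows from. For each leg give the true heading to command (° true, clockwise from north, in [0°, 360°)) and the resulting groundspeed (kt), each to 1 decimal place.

Leg 1: heading=214.3°, groundspeed=185.6 kt
Leg 2: heading=196.3°, groundspeed=185.5 kt
Leg 3: heading=272.1°, groundspeed=191.2 kt
Leg 4: heading=0.7°, groundspeed=202.5 kt

Leg 1: desired track 214.8°; wind correction -0.5° → command heading 214.3°, groundspeed 185.6 kt
Leg 2: desired track 195.9°; wind correction +0.4° → command heading 196.3°, groundspeed 185.5 kt
Leg 3: desired track 274.6°; wind correction -2.5° → command heading 272.1°, groundspeed 191.2 kt
Leg 4: desired track 1.7°; wind correction -1.0° → command heading 0.7°, groundspeed 202.5 kt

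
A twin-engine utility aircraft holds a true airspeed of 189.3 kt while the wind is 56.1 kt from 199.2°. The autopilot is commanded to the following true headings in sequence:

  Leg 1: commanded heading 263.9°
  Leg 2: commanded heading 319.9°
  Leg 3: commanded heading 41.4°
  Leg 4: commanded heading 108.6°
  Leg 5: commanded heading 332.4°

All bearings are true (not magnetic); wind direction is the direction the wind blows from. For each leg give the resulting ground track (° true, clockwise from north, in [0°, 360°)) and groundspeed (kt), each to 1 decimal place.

Leg 1: heading 263.9°; drift +17.1° → track 281.0°, groundspeed 172.9 kt
Leg 2: heading 319.9°; drift +12.5° → track 332.4°, groundspeed 223.2 kt
Leg 3: heading 41.4°; drift -5.0° → track 36.4°, groundspeed 242.2 kt
Leg 4: heading 108.6°; drift -16.5° → track 92.1°, groundspeed 198.0 kt
Leg 5: heading 332.4°; drift +10.2° → track 342.6°, groundspeed 231.3 kt

Leg 1: track=281.0°, groundspeed=172.9 kt
Leg 2: track=332.4°, groundspeed=223.2 kt
Leg 3: track=36.4°, groundspeed=242.2 kt
Leg 4: track=92.1°, groundspeed=198.0 kt
Leg 5: track=342.6°, groundspeed=231.3 kt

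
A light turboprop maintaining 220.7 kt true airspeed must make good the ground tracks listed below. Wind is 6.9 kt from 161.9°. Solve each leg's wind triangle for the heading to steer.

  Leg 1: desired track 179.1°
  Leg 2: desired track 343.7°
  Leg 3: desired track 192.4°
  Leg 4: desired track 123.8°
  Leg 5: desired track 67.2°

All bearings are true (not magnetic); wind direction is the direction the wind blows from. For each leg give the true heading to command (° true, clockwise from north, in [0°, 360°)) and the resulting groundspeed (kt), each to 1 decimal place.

Leg 1: heading=178.6°, groundspeed=214.1 kt
Leg 2: heading=343.8°, groundspeed=227.6 kt
Leg 3: heading=191.5°, groundspeed=214.7 kt
Leg 4: heading=124.9°, groundspeed=215.2 kt
Leg 5: heading=69.0°, groundspeed=221.2 kt

Leg 1: desired track 179.1°; wind correction -0.5° → command heading 178.6°, groundspeed 214.1 kt
Leg 2: desired track 343.7°; wind correction +0.1° → command heading 343.8°, groundspeed 227.6 kt
Leg 3: desired track 192.4°; wind correction -0.9° → command heading 191.5°, groundspeed 214.7 kt
Leg 4: desired track 123.8°; wind correction +1.1° → command heading 124.9°, groundspeed 215.2 kt
Leg 5: desired track 67.2°; wind correction +1.8° → command heading 69.0°, groundspeed 221.2 kt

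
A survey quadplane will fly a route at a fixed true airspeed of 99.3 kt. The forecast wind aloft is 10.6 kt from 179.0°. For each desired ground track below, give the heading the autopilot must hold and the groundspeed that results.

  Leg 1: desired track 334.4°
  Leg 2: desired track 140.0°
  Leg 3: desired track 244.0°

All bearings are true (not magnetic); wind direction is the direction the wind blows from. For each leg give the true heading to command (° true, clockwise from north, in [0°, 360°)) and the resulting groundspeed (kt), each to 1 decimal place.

Leg 1: desired track 334.4°; wind correction -2.5° → command heading 331.9°, groundspeed 108.8 kt
Leg 2: desired track 140.0°; wind correction +3.9° → command heading 143.9°, groundspeed 90.8 kt
Leg 3: desired track 244.0°; wind correction -5.6° → command heading 238.4°, groundspeed 94.4 kt

Leg 1: heading=331.9°, groundspeed=108.8 kt
Leg 2: heading=143.9°, groundspeed=90.8 kt
Leg 3: heading=238.4°, groundspeed=94.4 kt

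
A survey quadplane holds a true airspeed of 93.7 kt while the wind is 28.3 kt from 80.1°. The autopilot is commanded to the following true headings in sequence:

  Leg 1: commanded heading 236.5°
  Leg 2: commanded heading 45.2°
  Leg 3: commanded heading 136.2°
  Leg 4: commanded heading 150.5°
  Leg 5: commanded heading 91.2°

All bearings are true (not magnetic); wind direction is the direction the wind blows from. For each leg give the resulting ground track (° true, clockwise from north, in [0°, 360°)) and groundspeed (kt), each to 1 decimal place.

Leg 1: heading 236.5°; drift +5.4° → track 241.9°, groundspeed 120.2 kt
Leg 2: heading 45.2°; drift -12.9° → track 32.3°, groundspeed 72.3 kt
Leg 3: heading 136.2°; drift +16.8° → track 153.0°, groundspeed 81.4 kt
Leg 4: heading 150.5°; drift +17.6° → track 168.1°, groundspeed 88.3 kt
Leg 5: heading 91.2°; drift +4.7° → track 95.9°, groundspeed 66.2 kt

Leg 1: track=241.9°, groundspeed=120.2 kt
Leg 2: track=32.3°, groundspeed=72.3 kt
Leg 3: track=153.0°, groundspeed=81.4 kt
Leg 4: track=168.1°, groundspeed=88.3 kt
Leg 5: track=95.9°, groundspeed=66.2 kt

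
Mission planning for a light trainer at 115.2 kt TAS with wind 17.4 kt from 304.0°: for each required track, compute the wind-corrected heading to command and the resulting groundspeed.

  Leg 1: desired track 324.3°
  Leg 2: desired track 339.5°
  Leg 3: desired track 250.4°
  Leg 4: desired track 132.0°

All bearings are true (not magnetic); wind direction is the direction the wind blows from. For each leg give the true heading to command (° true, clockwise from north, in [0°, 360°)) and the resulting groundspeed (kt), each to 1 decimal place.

Leg 1: heading=321.3°, groundspeed=98.7 kt
Leg 2: heading=334.5°, groundspeed=100.6 kt
Leg 3: heading=257.4°, groundspeed=104.0 kt
Leg 4: heading=133.2°, groundspeed=132.4 kt

Leg 1: desired track 324.3°; wind correction -3.0° → command heading 321.3°, groundspeed 98.7 kt
Leg 2: desired track 339.5°; wind correction -5.0° → command heading 334.5°, groundspeed 100.6 kt
Leg 3: desired track 250.4°; wind correction +7.0° → command heading 257.4°, groundspeed 104.0 kt
Leg 4: desired track 132.0°; wind correction +1.2° → command heading 133.2°, groundspeed 132.4 kt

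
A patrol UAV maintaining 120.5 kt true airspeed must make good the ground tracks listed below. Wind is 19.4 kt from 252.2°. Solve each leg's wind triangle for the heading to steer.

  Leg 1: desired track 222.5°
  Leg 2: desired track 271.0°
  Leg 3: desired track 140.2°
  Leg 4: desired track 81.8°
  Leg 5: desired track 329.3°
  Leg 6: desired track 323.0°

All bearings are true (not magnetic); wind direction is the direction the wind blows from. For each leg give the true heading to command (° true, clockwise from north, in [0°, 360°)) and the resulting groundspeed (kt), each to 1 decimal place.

Leg 1: heading=227.1°, groundspeed=103.3 kt
Leg 2: heading=268.0°, groundspeed=102.0 kt
Leg 3: heading=148.8°, groundspeed=126.4 kt
Leg 4: heading=83.3°, groundspeed=139.6 kt
Leg 5: heading=320.3°, groundspeed=114.7 kt
Leg 6: heading=314.3°, groundspeed=112.7 kt

Leg 1: desired track 222.5°; wind correction +4.6° → command heading 227.1°, groundspeed 103.3 kt
Leg 2: desired track 271.0°; wind correction -3.0° → command heading 268.0°, groundspeed 102.0 kt
Leg 3: desired track 140.2°; wind correction +8.6° → command heading 148.8°, groundspeed 126.4 kt
Leg 4: desired track 81.8°; wind correction +1.5° → command heading 83.3°, groundspeed 139.6 kt
Leg 5: desired track 329.3°; wind correction -9.0° → command heading 320.3°, groundspeed 114.7 kt
Leg 6: desired track 323.0°; wind correction -8.7° → command heading 314.3°, groundspeed 112.7 kt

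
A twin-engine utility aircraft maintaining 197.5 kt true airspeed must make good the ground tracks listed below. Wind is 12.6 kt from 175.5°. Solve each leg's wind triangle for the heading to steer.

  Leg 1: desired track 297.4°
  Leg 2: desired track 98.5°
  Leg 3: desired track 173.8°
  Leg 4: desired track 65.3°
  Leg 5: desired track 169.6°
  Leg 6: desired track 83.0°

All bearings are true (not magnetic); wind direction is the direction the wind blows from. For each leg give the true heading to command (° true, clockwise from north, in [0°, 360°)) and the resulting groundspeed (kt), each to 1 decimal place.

Leg 1: desired track 297.4°; wind correction -3.1° → command heading 294.3°, groundspeed 203.9 kt
Leg 2: desired track 98.5°; wind correction +3.6° → command heading 102.1°, groundspeed 194.3 kt
Leg 3: desired track 173.8°; wind correction +0.1° → command heading 173.9°, groundspeed 184.9 kt
Leg 4: desired track 65.3°; wind correction +3.4° → command heading 68.7°, groundspeed 201.5 kt
Leg 5: desired track 169.6°; wind correction +0.4° → command heading 170.0°, groundspeed 185.0 kt
Leg 6: desired track 83.0°; wind correction +3.7° → command heading 86.7°, groundspeed 197.6 kt

Leg 1: heading=294.3°, groundspeed=203.9 kt
Leg 2: heading=102.1°, groundspeed=194.3 kt
Leg 3: heading=173.9°, groundspeed=184.9 kt
Leg 4: heading=68.7°, groundspeed=201.5 kt
Leg 5: heading=170.0°, groundspeed=185.0 kt
Leg 6: heading=86.7°, groundspeed=197.6 kt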